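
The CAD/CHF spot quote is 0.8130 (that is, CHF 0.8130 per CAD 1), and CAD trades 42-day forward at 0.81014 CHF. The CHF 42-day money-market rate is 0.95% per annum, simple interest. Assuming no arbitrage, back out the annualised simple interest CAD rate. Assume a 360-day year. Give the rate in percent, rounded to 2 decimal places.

3.98%

T = 42/360 years.
F/S = 0.81014/0.813 = 0.9964822 = (growth of CHF) / (growth of CAD).
The CHF side grows by 1 + 0.0095×42/360 = 1.0011083.
Hence g_CAD = 1.0046424.
(1.0046424 − 1)/T = 0.039792, i.e. 3.98%.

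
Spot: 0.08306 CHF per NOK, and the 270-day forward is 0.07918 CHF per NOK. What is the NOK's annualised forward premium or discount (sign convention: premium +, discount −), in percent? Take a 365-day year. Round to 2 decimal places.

T = 270/365 years.
Period premium: (0.07918 − 0.08306)/0.08306 = -0.0467132.
Per annum: -0.0467132 / (270/365) = -0.063149 = -6.31%.

-6.31%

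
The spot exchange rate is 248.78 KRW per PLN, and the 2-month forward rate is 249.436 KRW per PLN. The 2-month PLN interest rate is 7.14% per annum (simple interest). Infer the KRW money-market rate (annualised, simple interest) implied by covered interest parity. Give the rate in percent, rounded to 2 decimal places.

8.74%

T = 2/12 years.
F/S = 249.436/248.78 = 1.0026369 = (growth of KRW) / (growth of PLN).
PLN growth factor: 1 + 0.0714×2/12 = 1.011900.
Hence g_KRW = 1.0145683.
r = (1.0145683 − 1)/(2/12) = 0.087410 → 8.74%.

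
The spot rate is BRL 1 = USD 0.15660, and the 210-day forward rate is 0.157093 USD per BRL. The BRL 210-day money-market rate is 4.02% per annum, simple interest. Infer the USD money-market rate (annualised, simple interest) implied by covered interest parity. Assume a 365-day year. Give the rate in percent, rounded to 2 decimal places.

T = 210/365 years.
By CIP, F/S equals the USD-to-BRL growth ratio: 0.157093/0.1566 = 1.0031481.
BRL growth factor: 1 + 0.0402×210/365 = 1.0231288.
So the USD growth factor = 1.0263497.
(1.0263497 − 1)/T = 0.045798, i.e. 4.58%.

4.58%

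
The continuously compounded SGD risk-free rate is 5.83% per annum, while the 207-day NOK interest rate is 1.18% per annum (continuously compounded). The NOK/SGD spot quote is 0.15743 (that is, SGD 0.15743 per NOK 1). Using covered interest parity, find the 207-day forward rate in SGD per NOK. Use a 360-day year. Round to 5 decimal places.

T = 207/360 years.
SGD growth factor: e^(0.0583×207/360) = 1.0340907.
NOK growth factor: e^(0.0118×207/360) = 1.0068081.
So F = 0.15743 × 1.0340907 / 1.0068081 = 0.1616961 (SGD/NOK).

0.16170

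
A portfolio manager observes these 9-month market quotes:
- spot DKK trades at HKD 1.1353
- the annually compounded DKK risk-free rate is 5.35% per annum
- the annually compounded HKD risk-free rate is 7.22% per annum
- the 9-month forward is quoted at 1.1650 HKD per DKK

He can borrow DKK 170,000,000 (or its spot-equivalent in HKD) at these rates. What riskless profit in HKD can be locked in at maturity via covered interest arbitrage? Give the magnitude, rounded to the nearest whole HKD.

T = 9/12 years.
Route A — deposit DKK, sell forward: 170,000,000 × 1.03986247174 × 1.1650 = HKD 205,944,762.53.
Route B — convert at spot, deposit HKD: 170,000,000 × 1.1353 × 1.05367542767 = HKD 203,360,411.22.
The quoted forward overvalues DKK, so borrow HKD, buy DKK at spot, deposit the DKK at 5.35%, and sell the proceeds forward at 1.1650.
Arbitrage profit = |205,944,762.53 − 203,360,411.22| = HKD 2,584,351.

HKD 2,584,351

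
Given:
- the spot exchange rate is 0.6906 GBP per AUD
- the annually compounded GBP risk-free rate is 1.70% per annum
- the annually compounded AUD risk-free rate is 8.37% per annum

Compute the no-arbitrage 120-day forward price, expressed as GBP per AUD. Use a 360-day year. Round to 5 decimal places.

0.67613

T = 120/360 years.
GBP accumulates by (1 + 0.0170)^(120/360) = 1.0056349.
Growth of 1 AUD over T: (1 + 0.0837)^(120/360) = 1.0271559.
CIP: F = S · (grow GBP)/(grow AUD) = 0.6906 × 1.0056349/1.0271559 = 0.6761305 GBP per AUD.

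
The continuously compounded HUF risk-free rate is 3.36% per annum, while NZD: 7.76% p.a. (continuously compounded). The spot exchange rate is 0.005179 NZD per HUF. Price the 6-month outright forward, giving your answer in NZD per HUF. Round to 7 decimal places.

0.0052942

T = 6/12 years.
NZD growth factor: e^(0.0776×6/12) = 1.0395626.
HUF accumulates by e^(0.0336×6/12) = 1.0169419.
So F = 0.005179 × 1.0395626 / 1.0169419 = 0.005294201 (NZD/HUF).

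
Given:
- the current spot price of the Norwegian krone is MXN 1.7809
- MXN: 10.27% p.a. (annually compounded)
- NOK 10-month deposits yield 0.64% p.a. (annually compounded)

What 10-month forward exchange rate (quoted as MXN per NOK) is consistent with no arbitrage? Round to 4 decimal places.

T = 10/12 years.
MXN accumulates by (1 + 0.1027)^(10/12) = 1.0848786.
NOK accumulates by (1 + 0.0064)^(10/12) = 1.0053305.
CIP: F = S · (grow MXN)/(grow NOK) = 1.7809 × 1.0848786/1.0053305 = 1.921816 MXN per NOK.

1.9218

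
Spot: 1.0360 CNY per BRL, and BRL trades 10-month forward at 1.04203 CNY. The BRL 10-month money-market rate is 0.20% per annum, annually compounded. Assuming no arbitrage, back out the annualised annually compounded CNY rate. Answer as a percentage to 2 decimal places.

0.90%

T = 10/12 years.
F/S = 1.04203/1.036 = 1.0058205 = (growth of CNY) / (growth of BRL).
The BRL side grows by (1 + 0.0020)^(10/12) = 1.0016664.
So the CNY growth factor = 1.0074966.
r = 1.0074966^(12/10) − 1 = 0.009003 → 0.90%.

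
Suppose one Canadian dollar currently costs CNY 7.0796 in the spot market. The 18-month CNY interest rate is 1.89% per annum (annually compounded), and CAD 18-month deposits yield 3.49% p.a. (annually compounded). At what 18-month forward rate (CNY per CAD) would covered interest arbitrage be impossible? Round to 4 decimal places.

T = 18/12 years.
CNY growth factor: (1 + 0.0189)^(18/12) = 1.0284835.
CAD growth factor: (1 + 0.0349)^(18/12) = 1.0528041.
Forward (CNY per CAD) = 7.0796 × 1.0284835 / 1.0528041 = 6.916056.

6.9161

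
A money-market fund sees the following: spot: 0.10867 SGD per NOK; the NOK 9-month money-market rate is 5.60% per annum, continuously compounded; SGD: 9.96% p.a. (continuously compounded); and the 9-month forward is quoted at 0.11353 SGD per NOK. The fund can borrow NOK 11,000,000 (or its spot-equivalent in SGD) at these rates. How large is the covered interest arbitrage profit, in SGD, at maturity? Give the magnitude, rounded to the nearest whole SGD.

T = 9/12 years.
Invest the NOK and cover forward: 11,000,000 × 1.042894479 × 0.11353 = SGD 1,302,397.91.
Convert at spot and invest in SGD: 11,000,000 × 0.10867 × 1.077560834 = SGD 1,288,083.89.
The quoted forward overvalues NOK, so borrow SGD, buy NOK at spot, deposit the NOK at 5.60%, and sell the proceeds forward at 0.11353.
The gap between the two covered legs is SGD 14,314.

SGD 14,314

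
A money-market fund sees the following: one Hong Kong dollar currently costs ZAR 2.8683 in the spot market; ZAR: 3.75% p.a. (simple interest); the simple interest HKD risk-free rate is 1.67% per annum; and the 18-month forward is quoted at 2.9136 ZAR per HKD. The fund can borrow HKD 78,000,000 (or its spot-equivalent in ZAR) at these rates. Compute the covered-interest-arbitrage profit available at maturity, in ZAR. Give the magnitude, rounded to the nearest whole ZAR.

ZAR 3,358,383

T = 18/12 years.
Invest the HKD and cover forward: 78,000,000 × 1.025050 × 2.9136 = ZAR 232,953,683.04.
Convert at spot and invest in ZAR: 78,000,000 × 2.8683 × 1.056250 = ZAR 236,312,066.25.
The quoted forward undervalues HKD, so borrow HKD, convert to ZAR at spot, deposit the ZAR at 3.75%, and buy HKD forward at 2.9136 to cover the loan.
The gap between the two covered legs is ZAR 3,358,383.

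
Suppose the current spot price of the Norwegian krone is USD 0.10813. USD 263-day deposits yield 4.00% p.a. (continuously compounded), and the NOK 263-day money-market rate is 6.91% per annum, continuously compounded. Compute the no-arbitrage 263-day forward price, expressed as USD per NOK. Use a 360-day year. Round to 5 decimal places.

T = 263/360 years.
USD accumulates by e^(0.0400×263/360) = 1.0296534.
Growth of 1 NOK over T: e^(0.0691×263/360) = 1.0517773.
So F = 0.10813 × 1.0296534 / 1.0517773 = 0.1058555 (USD/NOK).

0.10586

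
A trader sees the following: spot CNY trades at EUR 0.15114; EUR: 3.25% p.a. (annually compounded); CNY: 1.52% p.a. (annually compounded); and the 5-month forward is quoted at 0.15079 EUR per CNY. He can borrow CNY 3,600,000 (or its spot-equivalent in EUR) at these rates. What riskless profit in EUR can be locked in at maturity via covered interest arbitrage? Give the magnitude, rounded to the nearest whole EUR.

EUR 5,137

T = 5/12 years.
Route A — deposit CNY, sell forward: 3,600,000 × 1.00630548 × 0.15079 = EUR 546,266.89.
Route B — convert at spot, deposit EUR: 3,600,000 × 0.15114 × 1.01341546 = EUR 551,403.41.
The quoted forward undervalues CNY, so borrow CNY, convert to EUR at spot, deposit the EUR at 3.25%, and buy CNY forward at 0.15079 to cover the loan.
Arbitrage profit = |546,266.89 − 551,403.41| = EUR 5,137.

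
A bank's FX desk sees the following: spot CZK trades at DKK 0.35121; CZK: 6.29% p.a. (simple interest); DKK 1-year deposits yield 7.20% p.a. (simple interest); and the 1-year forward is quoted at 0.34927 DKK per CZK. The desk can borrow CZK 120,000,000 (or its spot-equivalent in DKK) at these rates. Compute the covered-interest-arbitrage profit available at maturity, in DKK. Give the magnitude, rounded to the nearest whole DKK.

DKK 630,964

T = 1 year.
Route A — deposit CZK, sell forward: 120,000,000 × 1.062900 × 0.34927 = DKK 44,548,689.96.
Route B — convert at spot, deposit DKK: 120,000,000 × 0.35121 × 1.072000 = DKK 45,179,654.40.
The quoted forward undervalues CZK, so borrow CZK, convert to DKK at spot, deposit the DKK at 7.20%, and buy CZK forward at 0.34927 to cover the loan.
Profit = 45,179,654.40 − 44,548,689.96 = DKK 630,964.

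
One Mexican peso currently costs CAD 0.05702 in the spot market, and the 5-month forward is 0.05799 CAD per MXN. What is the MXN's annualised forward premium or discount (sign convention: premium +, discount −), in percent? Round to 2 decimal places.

T = 5/12 years.
Period premium: (0.05799 − 0.05702)/0.05702 = 0.0170116.
Annualise by dividing by T: 0.0170116 / (5/12) = 0.040828 → 4.08%.

+4.08%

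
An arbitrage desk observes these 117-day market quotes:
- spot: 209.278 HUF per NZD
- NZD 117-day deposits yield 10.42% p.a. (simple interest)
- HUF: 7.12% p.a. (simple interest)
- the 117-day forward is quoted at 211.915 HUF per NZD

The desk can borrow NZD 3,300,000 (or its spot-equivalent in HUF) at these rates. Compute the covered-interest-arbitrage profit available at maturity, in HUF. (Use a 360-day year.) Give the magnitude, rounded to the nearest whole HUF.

T = 117/360 years.
Keep in NZD, deliver into the forward: 3,300,000·1.033865·211.915 = HUF 723,001,954.87.
Swap to HUF now, deposit: 3,300,000·209.278·1.023140 = HUF 706,598,286.64.
The quoted forward overvalues NZD, so borrow HUF, buy NZD at spot, deposit the NZD at 10.42%, and sell the proceeds forward at 211.915.
Profit = 723,001,954.87 − 706,598,286.64 = HUF 16,403,668.

HUF 16,403,668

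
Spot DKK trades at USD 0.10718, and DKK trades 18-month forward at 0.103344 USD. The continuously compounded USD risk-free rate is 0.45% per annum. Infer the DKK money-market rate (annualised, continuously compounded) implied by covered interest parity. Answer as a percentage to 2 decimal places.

T = 18/12 years.
F/S = 0.103344/0.10718 = 0.9642097 = (growth of USD) / (growth of DKK).
USD growth factor: e^(0.0045×18/12) = 1.0067728.
So the DKK growth factor = 1.044143.
Take logs: ln 1.044143 / (18/12) = 0.028798, so 2.88%.

2.88%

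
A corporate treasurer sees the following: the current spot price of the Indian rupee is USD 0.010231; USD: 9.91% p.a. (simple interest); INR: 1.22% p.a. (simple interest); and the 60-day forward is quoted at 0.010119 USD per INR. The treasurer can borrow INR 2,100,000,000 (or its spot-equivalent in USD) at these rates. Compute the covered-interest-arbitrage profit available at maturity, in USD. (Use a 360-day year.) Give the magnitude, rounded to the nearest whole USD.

T = 60/360 years.
Invest the INR and cover forward: 2,100,000,000 × 1.0020333333 × 0.010119 = USD 21,293,108.13.
Convert at spot and invest in USD: 2,100,000,000 × 0.010231 × 1.0165166667 = USD 21,839,962.24.
The quoted forward undervalues INR, so borrow INR, convert to USD at spot, deposit the USD at 9.91%, and buy INR forward at 0.010119 to cover the loan.
Arbitrage profit = |21,293,108.13 − 21,839,962.24| = USD 546,854.

USD 546,854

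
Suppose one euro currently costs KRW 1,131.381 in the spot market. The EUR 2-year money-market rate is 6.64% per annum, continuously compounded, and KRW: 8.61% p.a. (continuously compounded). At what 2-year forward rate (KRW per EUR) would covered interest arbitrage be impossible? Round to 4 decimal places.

1176.8472

T = 2 years.
KRW accumulates by e^(0.0861×2) = 1.1879153925.
EUR accumulates by e^(0.0664×2) = 1.1420215712.
CIP: F = S · (grow KRW)/(grow EUR) = 1131.381 × 1.1879153925/1.1420215712 = 1176.847214 KRW per EUR.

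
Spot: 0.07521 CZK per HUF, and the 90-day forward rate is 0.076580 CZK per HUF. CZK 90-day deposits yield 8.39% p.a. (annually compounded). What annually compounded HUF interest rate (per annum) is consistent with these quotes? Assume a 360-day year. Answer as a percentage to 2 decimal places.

T = 90/360 years.
CIP gives F = S · g_CZK/g_HUF, so g_CZK/g_HUF = 0.07658/0.07521 = 1.0182157.
The CZK side grows by (1 + 0.0839)^(90/360) = 1.0203456.
Hence g_HUF = 1.0020918.
Annualise: 1.0020918^(360/90) − 1 = 0.008393 = 0.84%.

0.84%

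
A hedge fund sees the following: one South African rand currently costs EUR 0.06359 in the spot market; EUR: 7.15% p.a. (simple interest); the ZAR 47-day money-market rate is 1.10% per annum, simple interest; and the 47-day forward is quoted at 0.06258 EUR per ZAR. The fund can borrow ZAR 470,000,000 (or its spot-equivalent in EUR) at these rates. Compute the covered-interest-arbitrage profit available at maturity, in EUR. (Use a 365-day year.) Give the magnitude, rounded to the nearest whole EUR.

T = 47/365 years.
Keep in ZAR, deliver into the forward: 470,000,000·1.0014164384·0.06258 = EUR 29,454,261.14.
Swap to EUR now, deposit: 470,000,000·0.06359·1.0092068493 = EUR 30,162,467.87.
The quoted forward undervalues ZAR, so borrow ZAR, convert to EUR at spot, deposit the EUR at 7.15%, and buy ZAR forward at 0.06258 to cover the loan.
Profit = 30,162,467.87 − 29,454,261.14 = EUR 708,207.

EUR 708,207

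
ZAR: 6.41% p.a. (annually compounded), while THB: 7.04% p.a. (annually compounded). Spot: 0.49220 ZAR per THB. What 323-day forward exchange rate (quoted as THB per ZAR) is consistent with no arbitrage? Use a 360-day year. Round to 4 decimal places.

2.0425

T = 323/360 years.
ZAR accumulates by (1 + 0.0641)^(323/360) = 1.0573268.
THB accumulates by (1 + 0.0704)^(323/360) = 1.0629416.
Forward (ZAR per THB) = 0.4922 × 1.0573268 / 1.0629416 = 0.4896000.
Quoted the other way: 1/0.4896000 = 2.0425 THB per ZAR.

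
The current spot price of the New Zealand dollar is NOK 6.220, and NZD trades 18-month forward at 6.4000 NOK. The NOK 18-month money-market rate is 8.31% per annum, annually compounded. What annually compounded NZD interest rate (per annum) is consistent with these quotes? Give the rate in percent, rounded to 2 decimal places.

T = 18/12 years.
By CIP, F/S equals the NOK-to-NZD growth ratio: 6.4/6.22 = 1.0289389.
The NOK side grows by (1 + 0.0831)^(18/12) = 1.1272048.
Hence g_NZD = 1.0955022.
r = 1.0955022^(12/18) − 1 = 0.062695 → 6.27%.

6.27%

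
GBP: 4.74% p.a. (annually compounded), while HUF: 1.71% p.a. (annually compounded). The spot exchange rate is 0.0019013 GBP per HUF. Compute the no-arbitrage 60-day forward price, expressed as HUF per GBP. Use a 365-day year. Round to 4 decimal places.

T = 60/365 years.
Growth of 1 GBP over T: (1 + 0.0474)^(60/365) = 1.007641802.
HUF accumulates by (1 + 0.0171)^(60/365) = 1.002791084.
Forward (GBP per HUF) = 0.0019013 × 1.007641802 / 1.002791084 = 0.00191049700.
Quoted the other way: 1/0.00191049700 = 523.4240 HUF per GBP.

523.4240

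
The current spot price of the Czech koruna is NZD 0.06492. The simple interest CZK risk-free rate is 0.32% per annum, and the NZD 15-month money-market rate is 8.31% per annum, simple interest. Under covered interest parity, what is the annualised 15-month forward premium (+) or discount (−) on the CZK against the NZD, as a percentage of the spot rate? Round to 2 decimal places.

T = 15/12 years.
No-arbitrage forward: 0.06492 × 1.103875 / 1.004000 = 0.07137805 NZD/CZK.
(F − S)/S ÷ T = (0.07137805 − 0.06492)/0.06492/(15/12) = 0.079582 → 7.96%.

+7.96%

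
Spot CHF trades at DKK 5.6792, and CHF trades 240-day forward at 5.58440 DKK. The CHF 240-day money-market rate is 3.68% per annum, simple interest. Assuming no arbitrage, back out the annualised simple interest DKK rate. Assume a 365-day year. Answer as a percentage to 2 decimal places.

1.08%

T = 240/365 years.
F/S = 5.5844/5.6792 = 0.9833075 = (growth of DKK) / (growth of CHF).
CHF growth factor: 1 + 0.0368×240/365 = 1.0241973.
So the DKK growth factor = 1.0071009.
(1.0071009 − 1)/T = 0.010799, i.e. 1.08%.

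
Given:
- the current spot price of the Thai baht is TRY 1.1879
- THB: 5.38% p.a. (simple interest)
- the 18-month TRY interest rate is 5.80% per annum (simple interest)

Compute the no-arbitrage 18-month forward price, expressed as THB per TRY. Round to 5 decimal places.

T = 18/12 years.
TRY accumulates by 1 + 0.0580×18/12 = 1.087000.
THB growth factor: 1 + 0.0538×18/12 = 1.080700.
Forward (TRY per THB) = 1.1879 × 1.087000 / 1.080700 = 1.194825.
Quoted the other way: 1/1.194825 = 0.83694 THB per TRY.

0.83694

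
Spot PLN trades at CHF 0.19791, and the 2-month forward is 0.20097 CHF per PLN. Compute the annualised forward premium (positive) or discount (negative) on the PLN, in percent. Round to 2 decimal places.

T = 2/12 years.
(F − S)/S = (0.20097 − 0.19791)/0.19791 = 0.0154616.
Per annum: 0.0154616 / (2/12) = 0.092770 = 9.28%.

+9.28%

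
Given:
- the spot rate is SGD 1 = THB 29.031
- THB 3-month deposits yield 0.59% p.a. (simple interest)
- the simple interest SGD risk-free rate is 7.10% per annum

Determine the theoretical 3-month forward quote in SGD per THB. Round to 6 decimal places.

0.035006

T = 3/12 years.
THB growth factor: 1 + 0.0059×3/12 = 1.001475.
Growth of 1 SGD over T: 1 + 0.0710×3/12 = 1.017750.
Forward (THB per SGD) = 29.031 × 1.001475 / 1.017750 = 28.56676.
Invert for SGD per THB: 1 / 28.56676 = 0.035006.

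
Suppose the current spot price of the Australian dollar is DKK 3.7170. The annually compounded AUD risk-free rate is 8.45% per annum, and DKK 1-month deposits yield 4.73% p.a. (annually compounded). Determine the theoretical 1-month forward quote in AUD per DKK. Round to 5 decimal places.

T = 1/12 years.
Growth of 1 DKK over T: (1 + 0.0473)^(1/12) = 1.0038587.
AUD growth factor: (1 + 0.0845)^(1/12) = 1.0067828.
So F = 3.717 × 1.0038587 / 1.0067828 = 3.706204 (DKK/AUD).
Invert for AUD per DKK: 1 / 3.706204 = 0.26982.

0.26982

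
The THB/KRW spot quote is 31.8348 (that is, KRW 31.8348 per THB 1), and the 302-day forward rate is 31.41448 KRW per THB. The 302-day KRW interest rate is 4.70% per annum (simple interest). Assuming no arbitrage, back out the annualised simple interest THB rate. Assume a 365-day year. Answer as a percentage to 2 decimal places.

T = 302/365 years.
By CIP, F/S equals the KRW-to-THB growth ratio: 31.41448/31.8348 = 0.9867968.
KRW growth factor: 1 + 0.0470×302/365 = 1.0388877.
That pins the THB growth at 1.0527879.
(1.0527879 − 1)/T = 0.063800, i.e. 6.38%.

6.38%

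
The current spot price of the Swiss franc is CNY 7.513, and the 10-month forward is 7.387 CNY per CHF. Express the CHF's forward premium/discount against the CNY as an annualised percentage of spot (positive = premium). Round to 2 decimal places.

T = 10/12 years.
(F − S)/S = (7.387 − 7.513)/7.513 = -0.0167709.
×(1/T) gives -2.01% p.a.

-2.01%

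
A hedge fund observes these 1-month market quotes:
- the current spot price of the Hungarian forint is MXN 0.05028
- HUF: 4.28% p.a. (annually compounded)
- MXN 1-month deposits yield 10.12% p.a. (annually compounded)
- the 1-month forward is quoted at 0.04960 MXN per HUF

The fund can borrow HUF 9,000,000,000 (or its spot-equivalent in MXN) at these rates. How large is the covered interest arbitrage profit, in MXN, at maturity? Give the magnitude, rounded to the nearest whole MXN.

MXN 8,208,148

T = 1/12 years.
Route A — deposit HUF, sell forward: 9,000,000,000 × 1.00349855597 × 0.04960 = MXN 447,961,755.39.
Route B — convert at spot, deposit MXN: 9,000,000,000 × 0.05028 × 1.00806572866 = MXN 456,169,903.53.
The quoted forward undervalues HUF, so borrow HUF, convert to MXN at spot, deposit the MXN at 10.12%, and buy HUF forward at 0.04960 to cover the loan.
Arbitrage profit = |447,961,755.39 − 456,169,903.53| = MXN 8,208,148.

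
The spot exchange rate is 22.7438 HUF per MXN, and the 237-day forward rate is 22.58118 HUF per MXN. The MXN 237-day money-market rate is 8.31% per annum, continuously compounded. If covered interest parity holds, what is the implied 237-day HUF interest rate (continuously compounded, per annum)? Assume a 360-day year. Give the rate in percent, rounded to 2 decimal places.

7.22%

T = 237/360 years.
CIP gives F = S · g_HUF/g_MXN, so g_HUF/g_MXN = 22.58118/22.7438 = 0.9928499.
MXN growth factor: e^(0.0831×237/360) = 1.0562316.
So the HUF growth factor = 1.0486794.
r = ln(1.0486794)/(237/360) = 0.072200 → 7.22%.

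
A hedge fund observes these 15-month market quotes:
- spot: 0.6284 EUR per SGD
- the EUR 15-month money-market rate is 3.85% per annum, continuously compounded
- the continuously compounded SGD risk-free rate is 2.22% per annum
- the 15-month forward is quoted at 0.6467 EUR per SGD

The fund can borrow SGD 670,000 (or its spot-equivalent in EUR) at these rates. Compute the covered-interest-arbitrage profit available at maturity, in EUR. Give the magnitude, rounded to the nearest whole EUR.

EUR 3,696

T = 15/12 years.
Keep in SGD, deliver into the forward: 670,000·1.02813862·0.6467 = EUR 445,481.15.
Swap to EUR now, deposit: 670,000·0.6284·1.04930181 = EUR 441,785.44.
The quoted forward overvalues SGD, so borrow EUR, buy SGD at spot, deposit the SGD at 2.22%, and sell the proceeds forward at 0.6467.
Profit = 445,481.15 − 441,785.44 = EUR 3,696.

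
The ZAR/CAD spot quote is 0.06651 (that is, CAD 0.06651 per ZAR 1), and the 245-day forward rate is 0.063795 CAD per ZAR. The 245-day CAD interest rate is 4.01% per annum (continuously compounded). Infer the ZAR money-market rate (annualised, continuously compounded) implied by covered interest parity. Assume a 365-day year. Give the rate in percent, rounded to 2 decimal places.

10.22%

T = 245/365 years.
CIP gives F = S · g_CAD/g_ZAR, so g_CAD/g_ZAR = 0.063795/0.06651 = 0.9591791.
CAD growth factor: e^(0.0401×245/365) = 1.027282.
So the ZAR growth factor = 1.0710012.
Take logs: ln 1.0710012 / (245/365) = 0.102191, so 10.22%.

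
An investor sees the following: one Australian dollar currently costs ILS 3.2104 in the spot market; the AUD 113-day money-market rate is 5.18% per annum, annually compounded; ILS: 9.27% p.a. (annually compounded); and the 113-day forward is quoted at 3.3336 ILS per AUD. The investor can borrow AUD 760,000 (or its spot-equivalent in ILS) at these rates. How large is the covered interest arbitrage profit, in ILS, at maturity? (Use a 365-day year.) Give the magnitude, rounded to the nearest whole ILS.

T = 113/365 years.
Route A — deposit AUD, sell forward: 760,000 × 1.015758039 × 3.3336 = ILS 2,573,459.56.
Route B — convert at spot, deposit ILS: 760,000 × 3.2104 × 1.027825694 = ILS 2,507,796.02.
The quoted forward overvalues AUD, so borrow ILS, buy AUD at spot, deposit the AUD at 5.18%, and sell the proceeds forward at 3.3336.
The gap between the two covered legs is ILS 65,664.

ILS 65,664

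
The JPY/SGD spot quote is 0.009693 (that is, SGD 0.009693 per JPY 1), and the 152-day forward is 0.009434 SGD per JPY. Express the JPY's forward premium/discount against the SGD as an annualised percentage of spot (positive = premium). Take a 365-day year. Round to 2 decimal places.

-6.42%

T = 152/365 years.
(F − S)/S = (0.009434 − 0.009693)/0.009693 = -0.0267203.
×(1/T) gives -6.42% p.a.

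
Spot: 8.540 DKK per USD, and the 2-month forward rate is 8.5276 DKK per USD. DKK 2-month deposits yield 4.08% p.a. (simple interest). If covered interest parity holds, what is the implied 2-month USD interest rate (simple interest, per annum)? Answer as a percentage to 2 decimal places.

T = 2/12 years.
By CIP, F/S equals the DKK-to-USD growth ratio: 8.5276/8.54 = 0.9985480.
The DKK side grows by 1 + 0.0408×2/12 = 1.006800.
That pins the USD growth at 1.008264.
(1.008264 − 1)/T = 0.049584, i.e. 4.96%.

4.96%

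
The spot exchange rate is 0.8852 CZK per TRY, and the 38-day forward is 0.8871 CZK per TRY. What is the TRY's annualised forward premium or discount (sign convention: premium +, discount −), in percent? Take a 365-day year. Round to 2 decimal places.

T = 38/365 years.
TRY trades forward at +0.21464% vs spot over the period.
Per annum: 0.0021464 / (38/365) = 0.020617 = 2.06%.

+2.06%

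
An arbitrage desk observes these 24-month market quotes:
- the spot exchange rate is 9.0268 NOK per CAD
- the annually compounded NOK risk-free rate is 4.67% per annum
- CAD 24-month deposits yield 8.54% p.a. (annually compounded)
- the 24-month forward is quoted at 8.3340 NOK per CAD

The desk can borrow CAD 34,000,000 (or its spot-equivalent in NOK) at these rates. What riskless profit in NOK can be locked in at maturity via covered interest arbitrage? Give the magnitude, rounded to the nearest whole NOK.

NOK 2,426,280

T = 2 years.
Keep in CAD, deliver into the forward: 34,000,000·1.17809316·8.3340 = NOK 333,819,765.44.
Swap to NOK now, deposit: 34,000,000·9.0268·1.09558089 = NOK 336,246,045.65.
The quoted forward undervalues CAD, so borrow CAD, convert to NOK at spot, deposit the NOK at 4.67%, and buy CAD forward at 8.3340 to cover the loan.
The gap between the two covered legs is NOK 2,426,280.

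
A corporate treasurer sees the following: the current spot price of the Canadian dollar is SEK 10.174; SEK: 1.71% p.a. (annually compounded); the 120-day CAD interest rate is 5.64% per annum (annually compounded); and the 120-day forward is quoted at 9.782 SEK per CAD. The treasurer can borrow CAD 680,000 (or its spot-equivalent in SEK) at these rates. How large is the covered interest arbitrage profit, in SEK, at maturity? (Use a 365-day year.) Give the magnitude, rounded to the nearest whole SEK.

T = 120/365 years.
Invest the CAD and cover forward: 680,000 × 1.018202109 × 9.782 = SEK 6,772,836.06.
Convert at spot and invest in SEK: 680,000 × 10.174 × 1.005589957 = SEK 6,956,993.11.
The quoted forward undervalues CAD, so borrow CAD, convert to SEK at spot, deposit the SEK at 1.71%, and buy CAD forward at 9.782 to cover the loan.
Arbitrage profit = |6,772,836.06 − 6,956,993.11| = SEK 184,157.

SEK 184,157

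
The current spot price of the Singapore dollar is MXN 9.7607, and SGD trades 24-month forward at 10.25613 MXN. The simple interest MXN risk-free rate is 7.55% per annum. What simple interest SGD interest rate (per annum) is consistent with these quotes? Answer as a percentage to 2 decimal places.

T = 2 years.
CIP gives F = S · g_MXN/g_SGD, so g_MXN/g_SGD = 10.25613/9.7607 = 1.0507576.
MXN growth factor: 1 + 0.0755×2 = 1.151000.
Hence g_SGD = 1.0954001.
r = (1.0954001 − 1)/2 = 0.047700 → 4.77%.

4.77%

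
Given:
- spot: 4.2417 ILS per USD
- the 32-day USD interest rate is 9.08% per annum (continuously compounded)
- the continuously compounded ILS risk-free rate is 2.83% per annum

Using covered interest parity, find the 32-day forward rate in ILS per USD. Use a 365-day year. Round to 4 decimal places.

4.2185

T = 32/365 years.
Growth of 1 ILS over T: e^(0.0283×32/365) = 1.0024842.
USD growth factor: e^(0.0908×32/365) = 1.0079923.
So F = 4.2417 × 1.0024842 / 1.0079923 = 4.218522 (ILS/USD).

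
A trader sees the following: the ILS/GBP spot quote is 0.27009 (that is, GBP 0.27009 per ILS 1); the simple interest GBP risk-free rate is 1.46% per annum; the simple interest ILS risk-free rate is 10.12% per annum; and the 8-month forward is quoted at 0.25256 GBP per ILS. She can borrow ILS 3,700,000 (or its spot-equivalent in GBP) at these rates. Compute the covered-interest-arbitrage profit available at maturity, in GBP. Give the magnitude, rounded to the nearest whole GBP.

GBP 11,542

T = 8/12 years.
Invest the ILS and cover forward: 3,700,000 × 1.06746667 × 0.25256 = GBP 997,517.71.
Convert at spot and invest in GBP: 3,700,000 × 0.27009 × 1.00973333 = GBP 1,009,059.84.
The quoted forward undervalues ILS, so borrow ILS, convert to GBP at spot, deposit the GBP at 1.46%, and buy ILS forward at 0.25256 to cover the loan.
Arbitrage profit = |997,517.71 − 1,009,059.84| = GBP 11,542.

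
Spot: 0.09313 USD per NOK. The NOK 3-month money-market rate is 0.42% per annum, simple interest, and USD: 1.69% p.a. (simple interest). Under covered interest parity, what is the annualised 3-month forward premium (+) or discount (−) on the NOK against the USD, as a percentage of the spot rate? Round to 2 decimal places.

+1.27%

T = 3/12 years.
No-arbitrage forward: 0.09313 × 1.004225 / 1.001050 = 0.09342538 USD/NOK.
(F − S)/S ÷ T = (0.09342538 − 0.09313)/0.09313/(3/12) = 0.012687 → 1.27%.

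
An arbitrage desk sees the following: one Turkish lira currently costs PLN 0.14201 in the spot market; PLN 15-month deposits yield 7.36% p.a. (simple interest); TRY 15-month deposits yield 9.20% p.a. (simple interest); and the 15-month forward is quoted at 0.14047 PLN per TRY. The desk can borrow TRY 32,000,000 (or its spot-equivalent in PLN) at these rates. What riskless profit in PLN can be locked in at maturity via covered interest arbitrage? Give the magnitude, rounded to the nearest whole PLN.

T = 15/12 years.
Invest the TRY and cover forward: 32,000,000 × 1.115000 × 0.14047 = PLN 5,011,969.60.
Convert at spot and invest in PLN: 32,000,000 × 0.14201 × 1.092000 = PLN 4,962,397.44.
The quoted forward overvalues TRY, so borrow PLN, buy TRY at spot, deposit the TRY at 9.20%, and sell the proceeds forward at 0.14047.
Profit = 5,011,969.60 − 4,962,397.44 = PLN 49,572.

PLN 49,572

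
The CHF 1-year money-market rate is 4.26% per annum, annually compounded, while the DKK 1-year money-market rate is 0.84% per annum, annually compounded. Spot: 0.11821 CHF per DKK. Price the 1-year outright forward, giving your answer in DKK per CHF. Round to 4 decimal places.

8.1820

T = 1 year.
CHF accumulates by (1 + 0.0426)^1 = 1.042600.
DKK growth factor: (1 + 0.0084)^1 = 1.008400.
Forward (CHF per DKK) = 0.11821 × 1.042600 / 1.008400 = 0.1222191.
Invert for DKK per CHF: 1 / 0.1222191 = 8.1820.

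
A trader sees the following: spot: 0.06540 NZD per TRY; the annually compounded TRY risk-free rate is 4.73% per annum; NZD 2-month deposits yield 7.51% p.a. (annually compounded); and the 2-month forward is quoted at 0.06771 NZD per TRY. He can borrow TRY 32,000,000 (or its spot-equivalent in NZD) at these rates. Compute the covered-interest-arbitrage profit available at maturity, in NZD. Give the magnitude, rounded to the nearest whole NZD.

NZD 65,263

T = 2/12 years.
Keep in TRY, deliver into the forward: 32,000,000·1.007732312·0.06771 = NZD 2,183,473.76.
Swap to NZD now, deposit: 32,000,000·0.06540·1.01214207 = NZD 2,118,210.92.
The quoted forward overvalues TRY, so borrow NZD, buy TRY at spot, deposit the TRY at 4.73%, and sell the proceeds forward at 0.06771.
The gap between the two covered legs is NZD 65,263.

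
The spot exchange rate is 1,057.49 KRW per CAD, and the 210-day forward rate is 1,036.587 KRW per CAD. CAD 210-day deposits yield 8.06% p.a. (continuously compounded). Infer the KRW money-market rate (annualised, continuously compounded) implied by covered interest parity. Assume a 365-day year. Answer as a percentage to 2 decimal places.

4.59%

T = 210/365 years.
F/S = 1036.587/1057.49 = 0.9802334 = (growth of KRW) / (growth of CAD).
The CAD side grows by e^(0.0806×210/365) = 1.0474646.
That pins the KRW growth at 1.0267598.
Take logs: ln 1.0267598 / (210/365) = 0.045900, so 4.59%.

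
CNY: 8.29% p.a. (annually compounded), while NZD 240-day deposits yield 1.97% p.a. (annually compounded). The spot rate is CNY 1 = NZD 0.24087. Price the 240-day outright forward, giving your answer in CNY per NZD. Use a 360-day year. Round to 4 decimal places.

4.3214

T = 240/360 years.
NZD accumulates by (1 + 0.0197)^(240/360) = 1.0130906.
CNY accumulates by (1 + 0.0829)^(240/360) = 1.0545299.
CIP: F = S · (grow NZD)/(grow CNY) = 0.24087 × 1.0130906/1.0545299 = 0.2314047 NZD per CNY.
Quoted the other way: 1/0.2314047 = 4.3214 CNY per NZD.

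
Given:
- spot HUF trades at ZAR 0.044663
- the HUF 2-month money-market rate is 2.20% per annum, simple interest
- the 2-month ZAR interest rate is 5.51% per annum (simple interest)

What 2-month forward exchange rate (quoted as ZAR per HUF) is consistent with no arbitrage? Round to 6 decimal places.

0.044908

T = 2/12 years.
Growth of 1 ZAR over T: 1 + 0.0551×2/12 = 1.0091833.
HUF growth factor: 1 + 0.0220×2/12 = 1.0036667.
Forward (ZAR per HUF) = 0.044663 × 1.0091833 / 1.0036667 = 0.04490849.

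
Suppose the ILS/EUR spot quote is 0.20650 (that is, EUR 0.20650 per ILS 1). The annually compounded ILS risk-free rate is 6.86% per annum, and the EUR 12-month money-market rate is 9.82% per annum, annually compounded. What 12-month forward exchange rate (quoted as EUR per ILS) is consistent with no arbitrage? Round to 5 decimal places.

T = 1 year.
Growth of 1 EUR over T: (1 + 0.0982)^1 = 1.098200.
Growth of 1 ILS over T: (1 + 0.0686)^1 = 1.068600.
CIP: F = S · (grow EUR)/(grow ILS) = 0.2065 × 1.098200/1.068600 = 0.2122200 EUR per ILS.

0.21222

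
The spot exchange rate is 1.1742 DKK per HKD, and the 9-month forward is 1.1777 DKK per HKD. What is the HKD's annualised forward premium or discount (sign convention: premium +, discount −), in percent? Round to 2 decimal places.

T = 9/12 years.
Period premium: (1.1777 − 1.1742)/1.1742 = 0.0029808.
Annualise by dividing by T: 0.0029808 / (9/12) = 0.003974 → 0.40%.

+0.40%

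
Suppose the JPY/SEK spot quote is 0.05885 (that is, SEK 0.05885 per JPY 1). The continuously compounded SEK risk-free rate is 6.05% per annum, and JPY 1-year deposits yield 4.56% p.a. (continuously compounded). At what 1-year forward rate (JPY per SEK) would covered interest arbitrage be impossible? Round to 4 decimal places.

16.7410

T = 1 year.
SEK accumulates by e^(0.0605×1) = 1.0623676.
Growth of 1 JPY over T: e^(0.0456×1) = 1.04665566.
Forward (SEK per JPY) = 0.05885 × 1.0623676 / 1.04665566 = 0.059733431.
Invert for JPY per SEK: 1 / 0.059733431 = 16.7410.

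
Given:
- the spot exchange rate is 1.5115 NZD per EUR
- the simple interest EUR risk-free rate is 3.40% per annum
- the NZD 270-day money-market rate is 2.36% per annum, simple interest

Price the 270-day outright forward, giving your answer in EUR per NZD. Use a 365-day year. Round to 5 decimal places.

T = 270/365 years.
Growth of 1 NZD over T: 1 + 0.0236×270/365 = 1.0174575.
EUR accumulates by 1 + 0.0340×270/365 = 1.0251507.
CIP: F = S · (grow NZD)/(grow EUR) = 1.5115 × 1.0174575/1.0251507 = 1.500157 NZD per EUR.
Quoted the other way: 1/1.500157 = 0.66660 EUR per NZD.

0.66660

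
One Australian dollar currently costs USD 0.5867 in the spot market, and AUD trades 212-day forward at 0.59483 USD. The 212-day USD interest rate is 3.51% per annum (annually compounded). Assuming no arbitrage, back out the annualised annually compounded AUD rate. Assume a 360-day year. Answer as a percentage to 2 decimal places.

T = 212/360 years.
By CIP, F/S equals the USD-to-AUD growth ratio: 0.59483/0.5867 = 1.0138572.
The USD side grows by (1 + 0.0351)^(212/360) = 1.0205233.
That pins the AUD growth at 1.006575.
Annualise: 1.006575^(360/212) − 1 = 0.011191 = 1.12%.

1.12%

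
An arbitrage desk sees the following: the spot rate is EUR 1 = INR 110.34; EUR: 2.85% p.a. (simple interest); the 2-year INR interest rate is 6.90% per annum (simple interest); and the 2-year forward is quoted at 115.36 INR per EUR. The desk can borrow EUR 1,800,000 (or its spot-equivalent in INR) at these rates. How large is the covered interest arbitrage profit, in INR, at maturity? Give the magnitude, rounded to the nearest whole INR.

T = 2 years.
Invest the EUR and cover forward: 1,800,000 × 1.057000 × 115.36 = INR 219,483,936.00.
Convert at spot and invest in INR: 1,800,000 × 110.34 × 1.138000 = INR 226,020,456.00.
The quoted forward undervalues EUR, so borrow EUR, convert to INR at spot, deposit the INR at 6.90%, and buy EUR forward at 115.36 to cover the loan.
Profit = 226,020,456.00 − 219,483,936.00 = INR 6,536,520.

INR 6,536,520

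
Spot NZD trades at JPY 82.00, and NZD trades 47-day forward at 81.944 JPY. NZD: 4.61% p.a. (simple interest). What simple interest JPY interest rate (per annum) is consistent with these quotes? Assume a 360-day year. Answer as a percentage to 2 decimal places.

4.08%

T = 47/360 years.
By CIP, F/S equals the JPY-to-NZD growth ratio: 81.944/82.0 = 0.9993171.
NZD growth factor: 1 + 0.0461×47/360 = 1.0060186.
Hence g_JPY = 1.0053316.
(1.0053316 − 1)/T = 0.040838, i.e. 4.08%.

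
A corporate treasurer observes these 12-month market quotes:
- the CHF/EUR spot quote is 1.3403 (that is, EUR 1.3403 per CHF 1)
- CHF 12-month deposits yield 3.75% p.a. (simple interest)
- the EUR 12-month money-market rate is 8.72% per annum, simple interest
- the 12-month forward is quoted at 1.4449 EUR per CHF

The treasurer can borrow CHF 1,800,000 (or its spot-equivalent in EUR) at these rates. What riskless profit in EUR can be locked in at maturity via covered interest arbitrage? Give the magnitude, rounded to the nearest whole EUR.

EUR 75,437

T = 1 year.
Keep in CHF, deliver into the forward: 1,800,000·1.037500·1.4449 = EUR 2,698,350.75.
Swap to EUR now, deposit: 1,800,000·1.3403·1.087200 = EUR 2,622,913.49.
The quoted forward overvalues CHF, so borrow EUR, buy CHF at spot, deposit the CHF at 3.75%, and sell the proceeds forward at 1.4449.
Profit = 2,698,350.75 − 2,622,913.49 = EUR 75,437.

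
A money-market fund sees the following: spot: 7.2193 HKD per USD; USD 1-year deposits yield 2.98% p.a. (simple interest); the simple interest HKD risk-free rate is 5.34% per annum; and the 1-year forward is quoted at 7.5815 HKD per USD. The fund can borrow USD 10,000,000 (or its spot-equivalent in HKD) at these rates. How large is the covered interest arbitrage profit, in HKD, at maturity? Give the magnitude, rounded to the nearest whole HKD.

T = 1 year.
Keep in USD, deliver into the forward: 10,000,000·1.029800·7.5815 = HKD 78,074,287.00.
Swap to HKD now, deposit: 10,000,000·7.2193·1.053400 = HKD 76,048,106.20.
The quoted forward overvalues USD, so borrow HKD, buy USD at spot, deposit the USD at 2.98%, and sell the proceeds forward at 7.5815.
Profit = 78,074,287.00 − 76,048,106.20 = HKD 2,026,181.

HKD 2,026,181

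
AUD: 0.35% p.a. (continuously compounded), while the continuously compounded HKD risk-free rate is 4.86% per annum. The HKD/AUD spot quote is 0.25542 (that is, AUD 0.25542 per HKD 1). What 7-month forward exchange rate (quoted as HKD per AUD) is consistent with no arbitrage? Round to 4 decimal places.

T = 7/12 years.
AUD accumulates by e^(0.0035×7/12) = 1.0020438.
HKD growth factor: e^(0.0486×7/12) = 1.0287557.
So F = 0.25542 × 1.0020438 / 1.0287557 = 0.2487880 (AUD/HKD).
Invert for HKD per AUD: 1 / 0.2487880 = 4.0195.

4.0195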